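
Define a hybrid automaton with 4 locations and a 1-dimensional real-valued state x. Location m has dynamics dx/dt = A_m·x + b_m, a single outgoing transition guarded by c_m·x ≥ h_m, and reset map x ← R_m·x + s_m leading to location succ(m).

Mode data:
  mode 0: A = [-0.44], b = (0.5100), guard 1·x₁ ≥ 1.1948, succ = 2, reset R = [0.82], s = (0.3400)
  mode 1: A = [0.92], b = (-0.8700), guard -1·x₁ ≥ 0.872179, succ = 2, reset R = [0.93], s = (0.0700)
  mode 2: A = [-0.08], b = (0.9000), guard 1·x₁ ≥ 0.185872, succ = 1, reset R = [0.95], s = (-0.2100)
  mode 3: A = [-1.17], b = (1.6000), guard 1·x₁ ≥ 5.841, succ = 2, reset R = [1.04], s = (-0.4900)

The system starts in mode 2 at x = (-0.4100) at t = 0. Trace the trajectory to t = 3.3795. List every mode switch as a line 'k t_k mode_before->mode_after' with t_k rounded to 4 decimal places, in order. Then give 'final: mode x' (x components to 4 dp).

1 0.6557 2->1
2 1.3283 1->2
3 2.3340 2->1
4 3.0066 1->2
final: 2 -0.3887

Mode 2: guard c·x = 0.1859 hit at Δt = 0.6557 (t = 0.6557), x⁻ = (0.1859) → reset → x⁺ = (-0.0334), jump to mode 1
Mode 1: guard c·x = 0.8722 hit at Δt = 0.6726 (t = 1.3283), x⁻ = (-0.8722) → reset → x⁺ = (-0.7411), jump to mode 2
Mode 2: guard c·x = 0.1859 hit at Δt = 1.0057 (t = 2.3340), x⁻ = (0.1859) → reset → x⁺ = (-0.0334), jump to mode 1
Mode 1: guard c·x = 0.8722 hit at Δt = 0.6726 (t = 3.0066), x⁻ = (-0.8722) → reset → x⁺ = (-0.7411), jump to mode 2
Mode 2: flow for 0.3729 to horizon, guard not reached → x = (-0.3887)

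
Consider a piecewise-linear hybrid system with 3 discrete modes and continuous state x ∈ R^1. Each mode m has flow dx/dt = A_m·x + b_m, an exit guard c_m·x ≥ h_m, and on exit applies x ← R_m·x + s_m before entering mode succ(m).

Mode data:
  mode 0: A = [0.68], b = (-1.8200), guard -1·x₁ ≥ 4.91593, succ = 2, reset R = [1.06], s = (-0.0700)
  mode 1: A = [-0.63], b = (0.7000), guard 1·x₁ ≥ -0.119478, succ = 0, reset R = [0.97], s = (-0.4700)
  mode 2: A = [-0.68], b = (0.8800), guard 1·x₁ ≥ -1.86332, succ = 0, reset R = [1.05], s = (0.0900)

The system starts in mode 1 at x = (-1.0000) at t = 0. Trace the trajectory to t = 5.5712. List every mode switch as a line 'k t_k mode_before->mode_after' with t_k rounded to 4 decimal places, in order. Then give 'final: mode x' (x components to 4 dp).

1 0.8567 1->0
2 2.0989 0->2
3 3.1776 2->0
4 3.9328 0->2
5 5.0115 2->0
final: 0 -3.9704

Mode 1: guard c·x = -0.1195 hit at Δt = 0.8567 (t = 0.8567), x⁻ = (-0.1195) → reset → x⁺ = (-0.5859), jump to mode 0
Mode 0: guard c·x = 4.9159 hit at Δt = 1.2422 (t = 2.0989), x⁻ = (-4.9159) → reset → x⁺ = (-5.2809), jump to mode 2
Mode 2: guard c·x = -1.8633 hit at Δt = 1.0787 (t = 3.1776), x⁻ = (-1.8633) → reset → x⁺ = (-1.8665), jump to mode 0
Mode 0: guard c·x = 4.9159 hit at Δt = 0.7552 (t = 3.9328), x⁻ = (-4.9159) → reset → x⁺ = (-5.2809), jump to mode 2
Mode 2: guard c·x = -1.8633 hit at Δt = 1.0787 (t = 5.0115), x⁻ = (-1.8633) → reset → x⁺ = (-1.8665), jump to mode 0
Mode 0: flow for 0.5597 to horizon, guard not reached → x = (-3.9704)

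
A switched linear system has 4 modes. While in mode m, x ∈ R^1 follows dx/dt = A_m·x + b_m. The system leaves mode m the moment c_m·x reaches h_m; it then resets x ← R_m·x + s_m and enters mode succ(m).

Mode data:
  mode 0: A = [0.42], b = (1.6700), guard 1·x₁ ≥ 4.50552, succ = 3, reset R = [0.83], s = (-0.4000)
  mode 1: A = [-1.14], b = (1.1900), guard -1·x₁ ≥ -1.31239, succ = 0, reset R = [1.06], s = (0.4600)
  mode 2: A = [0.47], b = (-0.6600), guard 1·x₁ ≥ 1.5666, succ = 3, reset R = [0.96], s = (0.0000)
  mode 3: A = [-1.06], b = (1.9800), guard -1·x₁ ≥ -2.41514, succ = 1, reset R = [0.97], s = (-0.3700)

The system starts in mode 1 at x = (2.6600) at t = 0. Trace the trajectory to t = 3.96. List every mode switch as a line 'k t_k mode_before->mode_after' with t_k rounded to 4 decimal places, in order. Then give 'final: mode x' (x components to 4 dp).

1 1.5744 1->0
2 2.4681 0->3
3 3.4014 3->1
final: 1 1.5352

Mode 1: guard c·x = -1.3124 hit at Δt = 1.5744 (t = 1.5744), x⁻ = (1.3124) → reset → x⁺ = (1.8511), jump to mode 0
Mode 0: guard c·x = 4.5055 hit at Δt = 0.8937 (t = 2.4681), x⁻ = (4.5055) → reset → x⁺ = (3.3396), jump to mode 3
Mode 3: guard c·x = -2.4151 hit at Δt = 0.9333 (t = 3.4014), x⁻ = (2.4151) → reset → x⁺ = (1.9727), jump to mode 1
Mode 1: flow for 0.5586 to horizon, guard not reached → x = (1.5352)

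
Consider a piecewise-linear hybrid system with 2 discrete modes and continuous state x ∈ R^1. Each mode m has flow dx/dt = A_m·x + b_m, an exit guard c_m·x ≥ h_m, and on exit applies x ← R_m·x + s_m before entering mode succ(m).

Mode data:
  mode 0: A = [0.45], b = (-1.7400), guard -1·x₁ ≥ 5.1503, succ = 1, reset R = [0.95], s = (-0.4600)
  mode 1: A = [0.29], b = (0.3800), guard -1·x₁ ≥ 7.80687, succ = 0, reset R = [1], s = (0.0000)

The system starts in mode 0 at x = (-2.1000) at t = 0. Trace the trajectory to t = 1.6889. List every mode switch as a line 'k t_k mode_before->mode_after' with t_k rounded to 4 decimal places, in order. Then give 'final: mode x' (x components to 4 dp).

1 0.9176 0->1
final: 1 -6.3661

Mode 0: guard c·x = 5.1503 hit at Δt = 0.9176 (t = 0.9176), x⁻ = (-5.1503) → reset → x⁺ = (-5.3528), jump to mode 1
Mode 1: flow for 0.7713 to horizon, guard not reached → x = (-6.3661)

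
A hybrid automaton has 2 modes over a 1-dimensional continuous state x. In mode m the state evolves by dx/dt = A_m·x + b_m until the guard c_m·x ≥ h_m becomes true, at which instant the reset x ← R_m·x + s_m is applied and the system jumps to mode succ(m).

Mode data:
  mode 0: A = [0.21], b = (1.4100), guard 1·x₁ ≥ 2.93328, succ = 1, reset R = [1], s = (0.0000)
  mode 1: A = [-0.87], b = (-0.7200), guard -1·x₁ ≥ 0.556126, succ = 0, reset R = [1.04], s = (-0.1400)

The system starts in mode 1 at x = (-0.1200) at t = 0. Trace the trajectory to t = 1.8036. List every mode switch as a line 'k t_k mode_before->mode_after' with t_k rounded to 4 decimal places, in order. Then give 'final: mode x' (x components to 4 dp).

1 1.1012 1->0
final: 0 0.2346

Mode 1: guard c·x = 0.5561 hit at Δt = 1.1012 (t = 1.1012), x⁻ = (-0.5561) → reset → x⁺ = (-0.7184), jump to mode 0
Mode 0: flow for 0.7024 to horizon, guard not reached → x = (0.2346)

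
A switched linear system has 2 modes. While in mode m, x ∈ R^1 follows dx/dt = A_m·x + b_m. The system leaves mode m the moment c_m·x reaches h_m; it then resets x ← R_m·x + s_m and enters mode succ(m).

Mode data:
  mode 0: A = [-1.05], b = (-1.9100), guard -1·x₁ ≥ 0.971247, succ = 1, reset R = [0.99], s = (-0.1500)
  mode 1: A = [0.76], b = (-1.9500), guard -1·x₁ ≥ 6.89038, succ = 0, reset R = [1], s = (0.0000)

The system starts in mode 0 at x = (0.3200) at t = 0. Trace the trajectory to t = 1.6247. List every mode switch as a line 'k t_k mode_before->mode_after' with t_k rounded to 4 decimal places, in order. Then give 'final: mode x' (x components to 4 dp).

1 0.8814 0->1
final: 1 -3.9037

Mode 0: guard c·x = 0.9712 hit at Δt = 0.8814 (t = 0.8814), x⁻ = (-0.9712) → reset → x⁺ = (-1.1115), jump to mode 1
Mode 1: flow for 0.7433 to horizon, guard not reached → x = (-3.9037)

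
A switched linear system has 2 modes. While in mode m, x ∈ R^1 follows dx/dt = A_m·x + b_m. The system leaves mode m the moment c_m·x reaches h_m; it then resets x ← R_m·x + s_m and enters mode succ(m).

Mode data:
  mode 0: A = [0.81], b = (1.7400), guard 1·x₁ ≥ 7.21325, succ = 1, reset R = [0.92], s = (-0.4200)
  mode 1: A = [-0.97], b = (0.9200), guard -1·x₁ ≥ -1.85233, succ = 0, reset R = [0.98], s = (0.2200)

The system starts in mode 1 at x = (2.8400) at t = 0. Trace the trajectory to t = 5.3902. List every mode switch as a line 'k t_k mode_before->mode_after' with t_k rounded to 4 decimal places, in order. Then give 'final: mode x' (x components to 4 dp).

1 0.7613 1->0
2 1.7557 0->1
3 3.5729 1->0
4 4.5673 0->1
final: 1 3.3196

Mode 1: guard c·x = -1.8523 hit at Δt = 0.7613 (t = 0.7613), x⁻ = (1.8523) → reset → x⁺ = (2.0353), jump to mode 0
Mode 0: guard c·x = 7.2133 hit at Δt = 0.9944 (t = 1.7557), x⁻ = (7.2133) → reset → x⁺ = (6.2162), jump to mode 1
Mode 1: guard c·x = -1.8523 hit at Δt = 1.8172 (t = 3.5729), x⁻ = (1.8523) → reset → x⁺ = (2.0353), jump to mode 0
Mode 0: guard c·x = 7.2133 hit at Δt = 0.9944 (t = 4.5673), x⁻ = (7.2132) → reset → x⁺ = (6.2162), jump to mode 1
Mode 1: flow for 0.8229 to horizon, guard not reached → x = (3.3196)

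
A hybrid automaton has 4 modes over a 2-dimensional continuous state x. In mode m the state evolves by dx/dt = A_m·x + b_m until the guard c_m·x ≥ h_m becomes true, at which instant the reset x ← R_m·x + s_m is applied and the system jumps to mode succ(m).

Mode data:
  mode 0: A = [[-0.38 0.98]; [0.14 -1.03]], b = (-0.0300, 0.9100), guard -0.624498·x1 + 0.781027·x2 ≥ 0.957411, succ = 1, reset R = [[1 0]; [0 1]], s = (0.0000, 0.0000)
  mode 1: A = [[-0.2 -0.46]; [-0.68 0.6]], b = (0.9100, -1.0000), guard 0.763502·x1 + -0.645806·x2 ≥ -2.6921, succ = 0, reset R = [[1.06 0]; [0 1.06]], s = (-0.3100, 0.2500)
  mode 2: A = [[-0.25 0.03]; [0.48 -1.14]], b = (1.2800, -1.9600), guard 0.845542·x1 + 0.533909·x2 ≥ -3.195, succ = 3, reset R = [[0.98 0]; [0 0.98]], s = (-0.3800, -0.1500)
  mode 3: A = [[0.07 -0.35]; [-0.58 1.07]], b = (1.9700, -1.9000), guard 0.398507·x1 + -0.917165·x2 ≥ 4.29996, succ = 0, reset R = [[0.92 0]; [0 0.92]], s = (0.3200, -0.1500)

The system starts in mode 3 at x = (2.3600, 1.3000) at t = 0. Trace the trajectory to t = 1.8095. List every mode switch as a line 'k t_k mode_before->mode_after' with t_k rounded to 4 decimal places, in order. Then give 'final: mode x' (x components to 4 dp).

Mode 3: guard c·x = 4.3000 hit at Δt = 0.9699 (t = 0.9699), x⁻ = (4.5859, -2.6958) → reset → x⁺ = (4.5390, -2.6301), jump to mode 0
Mode 0: flow for 0.8396 to horizon, guard not reached → x = (2.3975, -0.3514)

1 0.9699 3->0
final: 0 2.3975 -0.3514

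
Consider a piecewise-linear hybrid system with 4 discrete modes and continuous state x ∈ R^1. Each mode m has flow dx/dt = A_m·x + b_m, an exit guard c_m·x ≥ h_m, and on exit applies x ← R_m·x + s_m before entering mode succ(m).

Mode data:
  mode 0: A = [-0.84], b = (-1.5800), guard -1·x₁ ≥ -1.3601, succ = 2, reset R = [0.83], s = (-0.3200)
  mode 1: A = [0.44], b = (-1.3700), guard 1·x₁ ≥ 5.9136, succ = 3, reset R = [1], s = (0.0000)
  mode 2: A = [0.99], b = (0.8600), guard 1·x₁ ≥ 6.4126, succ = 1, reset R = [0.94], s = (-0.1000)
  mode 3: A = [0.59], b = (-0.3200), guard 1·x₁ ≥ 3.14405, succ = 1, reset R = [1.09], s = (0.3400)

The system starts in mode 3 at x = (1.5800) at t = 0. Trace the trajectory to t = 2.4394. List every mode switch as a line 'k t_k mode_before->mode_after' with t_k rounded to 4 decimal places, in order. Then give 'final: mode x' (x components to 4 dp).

1 1.5580 3->1
final: 1 4.0766

Mode 3: guard c·x = 3.1441 hit at Δt = 1.5580 (t = 1.5580), x⁻ = (3.1441) → reset → x⁺ = (3.7670), jump to mode 1
Mode 1: flow for 0.8814 to horizon, guard not reached → x = (4.0766)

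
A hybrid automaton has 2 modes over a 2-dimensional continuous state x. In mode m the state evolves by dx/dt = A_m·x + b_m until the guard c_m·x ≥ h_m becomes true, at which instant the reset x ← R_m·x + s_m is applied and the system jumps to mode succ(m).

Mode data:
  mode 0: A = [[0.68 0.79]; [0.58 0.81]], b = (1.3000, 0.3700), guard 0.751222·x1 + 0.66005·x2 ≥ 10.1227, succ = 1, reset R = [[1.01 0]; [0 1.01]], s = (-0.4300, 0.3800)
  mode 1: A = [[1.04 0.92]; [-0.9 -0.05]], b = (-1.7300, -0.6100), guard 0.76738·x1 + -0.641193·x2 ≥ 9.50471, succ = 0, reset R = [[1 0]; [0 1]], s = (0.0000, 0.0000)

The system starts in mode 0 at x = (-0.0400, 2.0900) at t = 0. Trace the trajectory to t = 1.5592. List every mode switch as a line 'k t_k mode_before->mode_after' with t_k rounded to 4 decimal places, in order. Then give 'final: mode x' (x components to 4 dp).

Mode 0: guard c·x = 10.1227 hit at Δt = 1.0686 (t = 1.0686), x⁻ = (6.7282, 7.6787) → reset → x⁺ = (6.3655, 8.1354), jump to mode 1
Mode 1: flow for 0.4906 to horizon, guard not reached → x = (13.1583, 3.4279)

1 1.0686 0->1
final: 1 13.1583 3.4279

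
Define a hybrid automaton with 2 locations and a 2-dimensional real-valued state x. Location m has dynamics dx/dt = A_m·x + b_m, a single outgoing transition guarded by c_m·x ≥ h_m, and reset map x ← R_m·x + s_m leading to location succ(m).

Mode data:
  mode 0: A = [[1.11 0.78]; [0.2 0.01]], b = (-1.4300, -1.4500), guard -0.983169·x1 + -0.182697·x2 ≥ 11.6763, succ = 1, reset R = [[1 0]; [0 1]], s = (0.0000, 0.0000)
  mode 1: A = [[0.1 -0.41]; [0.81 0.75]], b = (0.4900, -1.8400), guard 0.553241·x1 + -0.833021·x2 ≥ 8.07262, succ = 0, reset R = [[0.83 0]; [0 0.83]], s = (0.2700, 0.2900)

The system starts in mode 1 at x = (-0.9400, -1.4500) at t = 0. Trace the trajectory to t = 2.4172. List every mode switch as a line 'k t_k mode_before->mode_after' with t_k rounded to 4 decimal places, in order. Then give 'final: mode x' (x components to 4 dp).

Mode 1: guard c·x = 8.0726 hit at Δt = 1.3510 (t = 1.3510), x⁻ = (2.2769, -8.1786) → reset → x⁺ = (2.1599, -6.4982), jump to mode 0
Mode 0: flow for 1.0662 to horizon, guard not reached → x = (-7.2122, -8.4412)

1 1.3510 1->0
final: 0 -7.2122 -8.4412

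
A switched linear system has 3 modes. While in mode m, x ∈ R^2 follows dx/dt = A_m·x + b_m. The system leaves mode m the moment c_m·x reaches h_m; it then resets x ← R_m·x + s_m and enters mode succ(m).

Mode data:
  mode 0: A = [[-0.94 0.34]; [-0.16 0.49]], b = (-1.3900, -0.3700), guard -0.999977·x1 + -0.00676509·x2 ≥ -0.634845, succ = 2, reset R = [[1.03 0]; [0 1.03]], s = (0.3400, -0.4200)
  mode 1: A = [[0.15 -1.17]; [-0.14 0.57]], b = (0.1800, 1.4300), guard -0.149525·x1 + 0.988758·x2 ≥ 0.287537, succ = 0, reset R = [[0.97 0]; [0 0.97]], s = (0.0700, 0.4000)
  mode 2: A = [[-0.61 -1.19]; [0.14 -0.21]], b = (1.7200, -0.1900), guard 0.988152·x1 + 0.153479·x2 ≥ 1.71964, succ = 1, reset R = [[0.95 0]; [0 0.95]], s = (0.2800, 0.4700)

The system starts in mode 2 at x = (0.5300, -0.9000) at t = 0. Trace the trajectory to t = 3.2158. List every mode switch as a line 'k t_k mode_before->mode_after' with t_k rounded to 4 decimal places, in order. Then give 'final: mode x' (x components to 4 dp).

Mode 2: guard c·x = 1.7196 hit at Δt = 0.6753 (t = 0.6753), x⁻ = (1.8628, -0.7891) → reset → x⁺ = (2.0497, -0.2796), jump to mode 1
Mode 1: guard c·x = 0.2875 hit at Δt = 0.7663 (t = 1.4416), x⁻ = (2.3119, 0.6404) → reset → x⁺ = (2.3125, 1.0212), jump to mode 0
Mode 0: guard c·x = -0.6348 hit at Δt = 0.7143 (t = 2.1559), x⁻ = (0.6285, 0.9374) → reset → x⁺ = (0.9874, 0.5455), jump to mode 2
Mode 2: flow for 1.0599 to horizon, guard not reached → x = (1.4252, 0.4190)

1 0.6753 2->1
2 1.4416 1->0
3 2.1559 0->2
final: 2 1.4252 0.4190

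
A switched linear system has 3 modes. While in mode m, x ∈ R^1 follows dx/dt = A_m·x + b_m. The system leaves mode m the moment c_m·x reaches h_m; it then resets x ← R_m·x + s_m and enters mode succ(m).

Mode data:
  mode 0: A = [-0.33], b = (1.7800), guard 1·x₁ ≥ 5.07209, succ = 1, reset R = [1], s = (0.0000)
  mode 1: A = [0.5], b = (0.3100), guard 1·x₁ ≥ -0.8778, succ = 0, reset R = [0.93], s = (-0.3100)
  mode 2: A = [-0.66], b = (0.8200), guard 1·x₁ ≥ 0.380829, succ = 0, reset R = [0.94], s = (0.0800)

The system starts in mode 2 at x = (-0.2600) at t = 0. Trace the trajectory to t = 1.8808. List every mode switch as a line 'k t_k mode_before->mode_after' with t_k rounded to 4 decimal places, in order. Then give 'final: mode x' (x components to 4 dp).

Mode 2: guard c·x = 0.3808 hit at Δt = 0.8425 (t = 0.8425), x⁻ = (0.3808) → reset → x⁺ = (0.4380), jump to mode 0
Mode 0: flow for 1.0383 to horizon, guard not reached → x = (1.8757)

1 0.8425 2->0
final: 0 1.8757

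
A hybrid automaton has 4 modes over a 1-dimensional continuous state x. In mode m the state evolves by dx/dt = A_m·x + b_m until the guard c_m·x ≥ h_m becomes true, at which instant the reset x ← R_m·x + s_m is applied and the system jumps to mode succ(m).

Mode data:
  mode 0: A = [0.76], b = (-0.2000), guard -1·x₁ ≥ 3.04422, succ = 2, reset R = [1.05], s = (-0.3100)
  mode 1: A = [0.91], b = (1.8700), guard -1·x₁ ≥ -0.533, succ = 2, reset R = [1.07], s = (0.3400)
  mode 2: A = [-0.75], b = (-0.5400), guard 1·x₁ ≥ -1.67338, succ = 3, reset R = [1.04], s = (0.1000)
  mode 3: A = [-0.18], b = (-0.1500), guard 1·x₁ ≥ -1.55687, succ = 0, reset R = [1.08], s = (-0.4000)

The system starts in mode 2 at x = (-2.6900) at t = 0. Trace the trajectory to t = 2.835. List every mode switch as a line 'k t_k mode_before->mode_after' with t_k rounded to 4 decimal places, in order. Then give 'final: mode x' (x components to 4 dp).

1 0.9677 2->3
2 1.5741 3->0
3 2.0268 0->2
final: 2 -2.2398

Mode 2: guard c·x = -1.6734 hit at Δt = 0.9677 (t = 0.9677), x⁻ = (-1.6734) → reset → x⁺ = (-1.6403), jump to mode 3
Mode 3: guard c·x = -1.5569 hit at Δt = 0.6064 (t = 1.5741), x⁻ = (-1.5569) → reset → x⁺ = (-2.0814), jump to mode 0
Mode 0: guard c·x = 3.0442 hit at Δt = 0.4527 (t = 2.0268), x⁻ = (-3.0442) → reset → x⁺ = (-3.5064), jump to mode 2
Mode 2: flow for 0.8082 to horizon, guard not reached → x = (-2.2398)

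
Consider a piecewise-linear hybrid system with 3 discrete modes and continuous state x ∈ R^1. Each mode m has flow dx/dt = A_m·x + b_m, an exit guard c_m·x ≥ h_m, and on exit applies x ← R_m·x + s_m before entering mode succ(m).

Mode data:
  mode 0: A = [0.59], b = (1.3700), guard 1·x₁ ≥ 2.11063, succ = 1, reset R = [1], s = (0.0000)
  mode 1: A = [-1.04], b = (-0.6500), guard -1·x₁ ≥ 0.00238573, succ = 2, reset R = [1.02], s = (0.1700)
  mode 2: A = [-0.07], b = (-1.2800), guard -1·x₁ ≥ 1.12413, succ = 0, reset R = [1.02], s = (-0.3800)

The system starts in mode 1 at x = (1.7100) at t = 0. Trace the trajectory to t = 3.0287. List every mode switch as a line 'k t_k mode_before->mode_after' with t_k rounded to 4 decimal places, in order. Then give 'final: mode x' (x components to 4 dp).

Mode 1: guard c·x = 0.0024 hit at Δt = 1.2710 (t = 1.2710), x⁻ = (-0.0024) → reset → x⁺ = (0.1676), jump to mode 2
Mode 2: guard c·x = 1.1241 hit at Δt = 1.0367 (t = 2.3077), x⁻ = (-1.1241) → reset → x⁺ = (-1.5266), jump to mode 0
Mode 0: flow for 0.7210 to horizon, guard not reached → x = (-1.1049)

1 1.2710 1->2
2 2.3077 2->0
final: 0 -1.1049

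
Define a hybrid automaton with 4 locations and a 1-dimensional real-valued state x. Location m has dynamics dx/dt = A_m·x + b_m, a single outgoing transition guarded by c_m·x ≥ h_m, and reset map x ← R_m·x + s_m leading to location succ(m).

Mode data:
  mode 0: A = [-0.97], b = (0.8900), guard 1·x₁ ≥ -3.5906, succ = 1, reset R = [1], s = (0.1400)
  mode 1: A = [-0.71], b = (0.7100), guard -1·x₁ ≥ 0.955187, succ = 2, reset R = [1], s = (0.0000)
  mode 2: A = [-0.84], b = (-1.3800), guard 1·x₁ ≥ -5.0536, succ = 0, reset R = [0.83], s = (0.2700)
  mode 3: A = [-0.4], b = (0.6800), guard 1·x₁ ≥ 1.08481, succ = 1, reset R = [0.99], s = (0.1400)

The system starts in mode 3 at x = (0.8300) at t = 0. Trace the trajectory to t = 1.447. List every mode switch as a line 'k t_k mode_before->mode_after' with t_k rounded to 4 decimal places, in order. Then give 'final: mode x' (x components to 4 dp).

1 0.8664 3->1
final: 1 1.1417

Mode 3: guard c·x = 1.0848 hit at Δt = 0.8664 (t = 0.8664), x⁻ = (1.0848) → reset → x⁺ = (1.2140), jump to mode 1
Mode 1: flow for 0.5806 to horizon, guard not reached → x = (1.1417)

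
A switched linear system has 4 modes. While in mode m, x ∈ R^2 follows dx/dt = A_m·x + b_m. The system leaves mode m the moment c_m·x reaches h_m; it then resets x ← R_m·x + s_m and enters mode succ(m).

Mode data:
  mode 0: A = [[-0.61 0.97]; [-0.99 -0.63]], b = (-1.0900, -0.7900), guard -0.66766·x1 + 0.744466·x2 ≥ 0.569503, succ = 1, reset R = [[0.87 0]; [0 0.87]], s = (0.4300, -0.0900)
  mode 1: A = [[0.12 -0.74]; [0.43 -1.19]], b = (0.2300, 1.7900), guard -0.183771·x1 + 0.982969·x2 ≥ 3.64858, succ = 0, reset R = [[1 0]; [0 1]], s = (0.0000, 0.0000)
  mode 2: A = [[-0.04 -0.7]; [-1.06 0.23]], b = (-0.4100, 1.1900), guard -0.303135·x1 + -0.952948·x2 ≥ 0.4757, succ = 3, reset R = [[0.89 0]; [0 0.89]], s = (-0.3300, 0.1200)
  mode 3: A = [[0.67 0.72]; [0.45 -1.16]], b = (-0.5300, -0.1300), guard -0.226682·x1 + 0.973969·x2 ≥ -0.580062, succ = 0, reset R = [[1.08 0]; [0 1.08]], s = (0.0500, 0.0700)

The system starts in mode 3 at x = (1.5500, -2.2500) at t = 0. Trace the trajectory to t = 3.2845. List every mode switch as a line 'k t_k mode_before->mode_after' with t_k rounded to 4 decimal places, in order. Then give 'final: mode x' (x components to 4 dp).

Mode 3: guard c·x = -0.5801 hit at Δt = 1.1304 (t = 1.1304), x⁻ = (0.9418, -0.3764) → reset → x⁺ = (1.0671, -0.3365), jump to mode 0
Mode 0: guard c·x = 0.5695 hit at Δt = 1.5312 (t = 2.6616), x⁻ = (-1.3120, -0.4117) → reset → x⁺ = (-0.7115, -0.4482), jump to mode 1
Mode 1: flow for 0.6229 to horizon, guard not reached → x = (-0.6422, 0.4530)

1 1.1304 3->0
2 2.6616 0->1
final: 1 -0.6422 0.4530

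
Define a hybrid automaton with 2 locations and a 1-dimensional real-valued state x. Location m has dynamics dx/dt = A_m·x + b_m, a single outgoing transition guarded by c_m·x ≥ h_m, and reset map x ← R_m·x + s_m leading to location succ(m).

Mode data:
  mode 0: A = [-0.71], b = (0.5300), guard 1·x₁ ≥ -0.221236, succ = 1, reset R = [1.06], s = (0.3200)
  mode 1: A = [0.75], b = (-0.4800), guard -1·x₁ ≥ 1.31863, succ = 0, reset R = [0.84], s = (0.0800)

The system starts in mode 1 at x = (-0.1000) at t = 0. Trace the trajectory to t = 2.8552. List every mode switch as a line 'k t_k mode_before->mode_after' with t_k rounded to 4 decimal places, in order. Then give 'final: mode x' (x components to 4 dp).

1 1.2978 1->0
2 2.1515 0->1
final: 1 -0.3000

Mode 1: guard c·x = 1.3186 hit at Δt = 1.2978 (t = 1.2978), x⁻ = (-1.3186) → reset → x⁺ = (-1.0276), jump to mode 0
Mode 0: guard c·x = -0.2212 hit at Δt = 0.8537 (t = 2.1515), x⁻ = (-0.2212) → reset → x⁺ = (0.0855), jump to mode 1
Mode 1: flow for 0.7037 to horizon, guard not reached → x = (-0.3000)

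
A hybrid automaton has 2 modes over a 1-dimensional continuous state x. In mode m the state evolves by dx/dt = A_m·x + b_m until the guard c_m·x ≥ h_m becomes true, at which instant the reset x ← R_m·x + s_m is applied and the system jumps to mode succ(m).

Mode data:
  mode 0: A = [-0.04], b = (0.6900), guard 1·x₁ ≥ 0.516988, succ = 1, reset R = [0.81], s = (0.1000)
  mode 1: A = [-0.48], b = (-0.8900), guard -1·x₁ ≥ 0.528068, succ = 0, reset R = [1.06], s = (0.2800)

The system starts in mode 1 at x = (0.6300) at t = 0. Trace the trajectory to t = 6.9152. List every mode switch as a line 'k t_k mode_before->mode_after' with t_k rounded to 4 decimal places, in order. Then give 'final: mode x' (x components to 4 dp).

Mode 1: guard c·x = 0.5281 hit at Δt = 1.3077 (t = 1.3077), x⁻ = (-0.5281) → reset → x⁺ = (-0.2798), jump to mode 0
Mode 0: guard c·x = 0.5170 hit at Δt = 1.1629 (t = 2.4706), x⁻ = (0.5170) → reset → x⁺ = (0.5188), jump to mode 1
Mode 1: guard c·x = 0.5281 hit at Δt = 1.2123 (t = 3.6829), x⁻ = (-0.5281) → reset → x⁺ = (-0.2798), jump to mode 0
Mode 0: guard c·x = 0.5170 hit at Δt = 1.1629 (t = 4.8458), x⁻ = (0.5170) → reset → x⁺ = (0.5188), jump to mode 1
Mode 1: guard c·x = 0.5281 hit at Δt = 1.2123 (t = 6.0580), x⁻ = (-0.5281) → reset → x⁺ = (-0.2798), jump to mode 0
Mode 0: flow for 0.8572 to horizon, guard not reached → x = (0.3111)

1 1.3077 1->0
2 2.4706 0->1
3 3.6829 1->0
4 4.8458 0->1
5 6.0580 1->0
final: 0 0.3111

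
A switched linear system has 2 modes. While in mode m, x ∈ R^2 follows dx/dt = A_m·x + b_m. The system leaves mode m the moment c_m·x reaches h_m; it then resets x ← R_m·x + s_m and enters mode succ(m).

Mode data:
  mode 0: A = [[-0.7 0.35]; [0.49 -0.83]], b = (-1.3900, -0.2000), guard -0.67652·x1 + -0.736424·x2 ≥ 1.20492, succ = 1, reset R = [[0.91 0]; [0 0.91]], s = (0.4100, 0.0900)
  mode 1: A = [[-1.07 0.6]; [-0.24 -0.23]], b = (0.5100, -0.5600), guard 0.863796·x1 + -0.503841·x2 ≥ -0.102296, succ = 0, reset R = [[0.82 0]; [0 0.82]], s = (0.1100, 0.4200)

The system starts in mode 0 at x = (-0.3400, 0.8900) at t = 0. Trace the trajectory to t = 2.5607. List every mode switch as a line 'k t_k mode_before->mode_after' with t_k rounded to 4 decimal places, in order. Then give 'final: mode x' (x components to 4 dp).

1 1.5365 0->1
2 2.0649 1->0
final: 0 -0.7180 -0.1258

Mode 0: guard c·x = 1.2049 hit at Δt = 1.5365 (t = 1.5365), x⁻ = (-1.3933, -0.3562) → reset → x⁺ = (-0.8579, -0.2341), jump to mode 1
Mode 1: guard c·x = -0.1023 hit at Δt = 0.5284 (t = 2.0649), x⁻ = (-0.3617, -0.4171) → reset → x⁺ = (-0.1866, 0.0780), jump to mode 0
Mode 0: flow for 0.4958 to horizon, guard not reached → x = (-0.7180, -0.1258)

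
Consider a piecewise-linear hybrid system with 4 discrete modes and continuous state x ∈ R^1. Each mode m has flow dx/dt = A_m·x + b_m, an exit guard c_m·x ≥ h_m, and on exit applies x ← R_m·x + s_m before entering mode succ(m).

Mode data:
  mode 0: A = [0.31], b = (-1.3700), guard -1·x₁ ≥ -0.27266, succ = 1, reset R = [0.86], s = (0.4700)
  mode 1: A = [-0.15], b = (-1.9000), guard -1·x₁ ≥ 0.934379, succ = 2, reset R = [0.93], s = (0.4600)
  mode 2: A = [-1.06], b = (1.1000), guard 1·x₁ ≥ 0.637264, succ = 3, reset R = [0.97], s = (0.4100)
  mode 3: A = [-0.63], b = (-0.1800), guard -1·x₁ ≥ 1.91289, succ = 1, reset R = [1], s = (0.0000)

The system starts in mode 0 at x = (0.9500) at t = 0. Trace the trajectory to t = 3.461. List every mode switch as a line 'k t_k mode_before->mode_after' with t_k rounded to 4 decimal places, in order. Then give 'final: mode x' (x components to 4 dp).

Mode 0: guard c·x = -0.2727 hit at Δt = 0.5753 (t = 0.5753), x⁻ = (0.2727) → reset → x⁺ = (0.7045), jump to mode 1
Mode 1: guard c·x = 0.9344 hit at Δt = 0.8717 (t = 1.4470), x⁻ = (-0.9344) → reset → x⁺ = (-0.4090), jump to mode 2
Mode 2: guard c·x = 0.6373 hit at Δt = 1.2117 (t = 2.6587), x⁻ = (0.6373) → reset → x⁺ = (1.0281), jump to mode 3
Mode 3: flow for 0.8023 to horizon, guard not reached → x = (0.5069)

1 0.5753 0->1
2 1.4470 1->2
3 2.6587 2->3
final: 3 0.5069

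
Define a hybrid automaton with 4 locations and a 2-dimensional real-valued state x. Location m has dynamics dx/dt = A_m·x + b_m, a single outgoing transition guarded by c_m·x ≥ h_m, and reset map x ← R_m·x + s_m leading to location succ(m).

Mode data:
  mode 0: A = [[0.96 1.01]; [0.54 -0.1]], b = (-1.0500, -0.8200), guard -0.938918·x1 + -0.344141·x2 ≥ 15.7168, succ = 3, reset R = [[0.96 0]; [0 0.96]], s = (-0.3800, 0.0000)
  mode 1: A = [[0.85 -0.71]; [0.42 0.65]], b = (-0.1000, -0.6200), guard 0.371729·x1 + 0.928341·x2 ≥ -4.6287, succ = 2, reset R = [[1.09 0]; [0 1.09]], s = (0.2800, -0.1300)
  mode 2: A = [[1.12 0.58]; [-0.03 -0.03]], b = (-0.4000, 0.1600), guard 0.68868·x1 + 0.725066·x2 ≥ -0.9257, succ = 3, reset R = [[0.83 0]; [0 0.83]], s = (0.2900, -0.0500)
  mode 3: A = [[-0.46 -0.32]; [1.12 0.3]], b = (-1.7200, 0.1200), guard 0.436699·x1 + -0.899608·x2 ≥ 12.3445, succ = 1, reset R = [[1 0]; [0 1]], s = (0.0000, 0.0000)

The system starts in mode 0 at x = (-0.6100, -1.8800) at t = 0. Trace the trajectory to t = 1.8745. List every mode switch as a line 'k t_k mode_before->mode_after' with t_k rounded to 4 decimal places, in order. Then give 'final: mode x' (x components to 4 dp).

1 1.3887 0->3
final: 3 -10.5427 -14.5897

Mode 0: guard c·x = 15.7168 hit at Δt = 1.3887 (t = 1.3887), x⁻ = (-14.3025, -6.6481) → reset → x⁺ = (-14.1104, -6.3822), jump to mode 3
Mode 3: flow for 0.4858 to horizon, guard not reached → x = (-10.5427, -14.5897)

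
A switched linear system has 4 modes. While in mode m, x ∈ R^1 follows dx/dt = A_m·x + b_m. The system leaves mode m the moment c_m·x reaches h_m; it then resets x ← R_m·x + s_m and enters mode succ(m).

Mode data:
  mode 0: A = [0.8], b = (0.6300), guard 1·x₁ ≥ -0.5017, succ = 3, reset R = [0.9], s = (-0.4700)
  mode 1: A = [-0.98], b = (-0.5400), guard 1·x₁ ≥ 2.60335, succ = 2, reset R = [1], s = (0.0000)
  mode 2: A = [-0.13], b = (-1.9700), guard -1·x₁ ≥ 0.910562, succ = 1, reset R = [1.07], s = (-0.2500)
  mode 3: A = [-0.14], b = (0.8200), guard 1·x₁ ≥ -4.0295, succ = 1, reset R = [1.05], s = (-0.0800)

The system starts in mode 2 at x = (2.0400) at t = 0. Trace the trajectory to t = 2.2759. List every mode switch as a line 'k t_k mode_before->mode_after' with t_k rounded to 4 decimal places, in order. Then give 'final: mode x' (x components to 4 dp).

Mode 2: guard c·x = 0.9106 hit at Δt = 1.4482 (t = 1.4482), x⁻ = (-0.9106) → reset → x⁺ = (-1.2243), jump to mode 1
Mode 1: flow for 0.8277 to horizon, guard not reached → x = (-0.8502)

1 1.4482 2->1
final: 1 -0.8502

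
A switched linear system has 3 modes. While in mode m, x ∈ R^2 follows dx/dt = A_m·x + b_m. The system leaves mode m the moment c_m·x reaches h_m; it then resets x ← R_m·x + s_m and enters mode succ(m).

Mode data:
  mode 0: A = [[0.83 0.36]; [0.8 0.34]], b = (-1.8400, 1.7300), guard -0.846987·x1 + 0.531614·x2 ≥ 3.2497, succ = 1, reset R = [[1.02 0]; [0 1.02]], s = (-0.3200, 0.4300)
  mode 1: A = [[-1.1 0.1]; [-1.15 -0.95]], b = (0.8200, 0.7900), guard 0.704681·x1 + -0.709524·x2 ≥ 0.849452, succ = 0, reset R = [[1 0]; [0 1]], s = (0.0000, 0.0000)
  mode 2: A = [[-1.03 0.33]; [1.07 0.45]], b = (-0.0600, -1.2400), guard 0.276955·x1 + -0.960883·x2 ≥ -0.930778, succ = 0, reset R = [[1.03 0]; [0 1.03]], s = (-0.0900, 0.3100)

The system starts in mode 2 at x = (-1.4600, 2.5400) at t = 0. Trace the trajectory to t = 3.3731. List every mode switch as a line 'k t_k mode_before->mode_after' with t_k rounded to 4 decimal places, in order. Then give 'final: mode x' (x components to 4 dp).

1 1.5945 2->0
2 2.6294 0->1
final: 1 -0.3730 2.8938

Mode 2: guard c·x = -0.9308 hit at Δt = 1.5945 (t = 1.5945), x⁻ = (0.0474, 0.9823) → reset → x⁺ = (-0.0412, 1.3218), jump to mode 0
Mode 0: guard c·x = 3.2497 hit at Δt = 1.0349 (t = 2.6294), x⁻ = (-1.8153, 3.2207) → reset → x⁺ = (-2.1716, 3.7151), jump to mode 1
Mode 1: flow for 0.7437 to horizon, guard not reached → x = (-0.3730, 2.8938)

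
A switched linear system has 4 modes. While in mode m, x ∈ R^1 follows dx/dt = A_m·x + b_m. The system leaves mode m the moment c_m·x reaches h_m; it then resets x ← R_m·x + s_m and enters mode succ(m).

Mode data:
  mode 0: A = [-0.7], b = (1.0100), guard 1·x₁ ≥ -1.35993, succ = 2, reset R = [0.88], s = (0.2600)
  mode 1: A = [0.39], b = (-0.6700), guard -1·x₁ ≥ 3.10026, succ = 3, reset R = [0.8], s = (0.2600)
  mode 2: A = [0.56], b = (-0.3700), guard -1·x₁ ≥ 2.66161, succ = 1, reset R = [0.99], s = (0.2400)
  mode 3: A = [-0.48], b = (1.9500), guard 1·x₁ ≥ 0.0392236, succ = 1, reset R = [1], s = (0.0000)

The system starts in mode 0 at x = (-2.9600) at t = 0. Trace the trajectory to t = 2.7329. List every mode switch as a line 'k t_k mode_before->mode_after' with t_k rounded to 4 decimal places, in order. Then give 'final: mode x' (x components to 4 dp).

1 0.6452 0->2
2 1.9528 2->1
3 2.3586 1->3
final: 3 -1.1870

Mode 0: guard c·x = -1.3599 hit at Δt = 0.6452 (t = 0.6452), x⁻ = (-1.3599) → reset → x⁺ = (-0.9367), jump to mode 2
Mode 2: guard c·x = 2.6616 hit at Δt = 1.3076 (t = 1.9528), x⁻ = (-2.6616) → reset → x⁺ = (-2.3950), jump to mode 1
Mode 1: guard c·x = 3.1003 hit at Δt = 0.4058 (t = 2.3586), x⁻ = (-3.1003) → reset → x⁺ = (-2.2202), jump to mode 3
Mode 3: flow for 0.3743 to horizon, guard not reached → x = (-1.1870)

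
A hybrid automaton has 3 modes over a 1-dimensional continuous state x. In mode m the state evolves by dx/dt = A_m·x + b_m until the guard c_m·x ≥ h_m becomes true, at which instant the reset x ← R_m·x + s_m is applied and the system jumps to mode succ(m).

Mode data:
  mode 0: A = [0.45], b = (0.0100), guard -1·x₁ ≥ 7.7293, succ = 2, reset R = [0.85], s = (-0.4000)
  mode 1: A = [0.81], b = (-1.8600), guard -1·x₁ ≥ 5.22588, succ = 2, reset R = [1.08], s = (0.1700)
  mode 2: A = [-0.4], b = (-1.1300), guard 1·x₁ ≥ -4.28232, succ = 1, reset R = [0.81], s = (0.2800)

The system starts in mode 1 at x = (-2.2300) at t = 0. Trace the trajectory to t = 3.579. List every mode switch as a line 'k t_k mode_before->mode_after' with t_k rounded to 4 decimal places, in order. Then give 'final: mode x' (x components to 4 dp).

1 0.6271 1->2
2 2.1210 2->1
3 2.5109 1->2
final: 2 -4.5530

Mode 1: guard c·x = 5.2259 hit at Δt = 0.6271 (t = 0.6271), x⁻ = (-5.2259) → reset → x⁺ = (-5.4740), jump to mode 2
Mode 2: guard c·x = -4.2823 hit at Δt = 1.4939 (t = 2.1210), x⁻ = (-4.2823) → reset → x⁺ = (-3.1887), jump to mode 1
Mode 1: guard c·x = 5.2259 hit at Δt = 0.3899 (t = 2.5109), x⁻ = (-5.2259) → reset → x⁺ = (-5.4740), jump to mode 2
Mode 2: flow for 1.0681 to horizon, guard not reached → x = (-4.5530)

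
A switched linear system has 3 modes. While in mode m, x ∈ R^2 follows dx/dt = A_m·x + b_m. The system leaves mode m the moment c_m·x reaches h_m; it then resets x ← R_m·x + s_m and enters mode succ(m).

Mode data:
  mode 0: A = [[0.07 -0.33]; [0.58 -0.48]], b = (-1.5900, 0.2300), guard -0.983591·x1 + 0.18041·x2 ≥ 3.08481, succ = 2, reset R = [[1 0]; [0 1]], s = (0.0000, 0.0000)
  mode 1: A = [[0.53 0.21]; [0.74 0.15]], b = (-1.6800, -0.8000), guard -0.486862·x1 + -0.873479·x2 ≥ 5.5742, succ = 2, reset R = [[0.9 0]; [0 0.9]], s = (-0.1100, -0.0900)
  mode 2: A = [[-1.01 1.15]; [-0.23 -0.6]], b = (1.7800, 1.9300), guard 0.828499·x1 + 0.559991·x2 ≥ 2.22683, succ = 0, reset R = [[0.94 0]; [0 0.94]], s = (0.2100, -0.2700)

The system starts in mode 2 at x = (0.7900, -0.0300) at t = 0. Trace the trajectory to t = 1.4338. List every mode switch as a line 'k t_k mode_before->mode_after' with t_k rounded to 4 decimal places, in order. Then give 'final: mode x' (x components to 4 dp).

1 0.9554 2->0
final: 0 1.1371 1.1331

Mode 2: guard c·x = 2.2268 hit at Δt = 0.9554 (t = 0.9554), x⁻ = (1.9074, 1.1546) → reset → x⁺ = (2.0029, 0.8154), jump to mode 0
Mode 0: flow for 0.4784 to horizon, guard not reached → x = (1.1371, 1.1331)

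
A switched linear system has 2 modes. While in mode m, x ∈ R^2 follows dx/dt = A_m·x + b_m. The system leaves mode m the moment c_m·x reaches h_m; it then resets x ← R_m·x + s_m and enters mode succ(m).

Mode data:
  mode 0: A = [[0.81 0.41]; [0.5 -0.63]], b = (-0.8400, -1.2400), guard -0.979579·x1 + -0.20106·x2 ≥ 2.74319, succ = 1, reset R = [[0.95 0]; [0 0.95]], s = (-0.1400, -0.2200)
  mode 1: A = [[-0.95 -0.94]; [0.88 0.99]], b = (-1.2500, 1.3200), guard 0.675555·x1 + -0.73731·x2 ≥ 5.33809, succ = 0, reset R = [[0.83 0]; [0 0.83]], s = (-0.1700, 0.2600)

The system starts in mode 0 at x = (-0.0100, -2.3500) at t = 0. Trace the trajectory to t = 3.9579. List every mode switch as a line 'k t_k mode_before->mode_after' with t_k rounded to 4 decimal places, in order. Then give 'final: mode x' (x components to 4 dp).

Mode 0: guard c·x = 2.7432 hit at Δt = 0.8606 (t = 0.8606), x⁻ = (-2.2753, -2.5582) → reset → x⁺ = (-2.3015, -2.6503), jump to mode 1
Mode 1: guard c·x = 5.3381 hit at Δt = 1.0030 (t = 1.8636), x⁻ = (1.1375, -6.1977) → reset → x⁺ = (0.7741, -4.8841), jump to mode 0
Mode 0: guard c·x = 2.7432 hit at Δt = 0.9504 (t = 2.8140), x⁻ = (-2.0220, -3.7921) → reset → x⁺ = (-2.0609, -3.8225), jump to mode 1
Mode 1: guard c·x = 5.3381 hit at Δt = 0.6312 (t = 3.4452), x⁻ = (0.6614, -6.6340) → reset → x⁺ = (0.3790, -5.2462), jump to mode 0
Mode 0: flow for 0.5127 to horizon, guard not reached → x = (-1.2137, -4.4333)

1 0.8606 0->1
2 1.8636 1->0
3 2.8140 0->1
4 3.4452 1->0
final: 0 -1.2137 -4.4333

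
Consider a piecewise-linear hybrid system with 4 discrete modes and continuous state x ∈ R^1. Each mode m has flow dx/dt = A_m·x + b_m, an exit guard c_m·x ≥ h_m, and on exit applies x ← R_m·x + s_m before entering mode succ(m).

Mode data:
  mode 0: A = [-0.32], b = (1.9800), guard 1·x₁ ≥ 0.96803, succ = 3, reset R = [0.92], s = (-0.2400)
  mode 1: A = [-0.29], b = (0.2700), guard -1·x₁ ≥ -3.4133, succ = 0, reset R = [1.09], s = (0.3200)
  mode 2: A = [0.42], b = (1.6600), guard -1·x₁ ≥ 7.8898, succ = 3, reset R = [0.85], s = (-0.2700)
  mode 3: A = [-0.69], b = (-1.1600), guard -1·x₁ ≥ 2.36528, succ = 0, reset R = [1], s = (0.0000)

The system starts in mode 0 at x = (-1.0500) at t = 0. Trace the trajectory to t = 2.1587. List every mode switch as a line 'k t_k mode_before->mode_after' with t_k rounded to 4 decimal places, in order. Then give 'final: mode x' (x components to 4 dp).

Mode 0: guard c·x = 0.9680 hit at Δt = 1.0215 (t = 1.0215), x⁻ = (0.9680) → reset → x⁺ = (0.6506), jump to mode 3
Mode 3: flow for 1.1372 to horizon, guard not reached → x = (-0.6173)

1 1.0215 0->3
final: 3 -0.6173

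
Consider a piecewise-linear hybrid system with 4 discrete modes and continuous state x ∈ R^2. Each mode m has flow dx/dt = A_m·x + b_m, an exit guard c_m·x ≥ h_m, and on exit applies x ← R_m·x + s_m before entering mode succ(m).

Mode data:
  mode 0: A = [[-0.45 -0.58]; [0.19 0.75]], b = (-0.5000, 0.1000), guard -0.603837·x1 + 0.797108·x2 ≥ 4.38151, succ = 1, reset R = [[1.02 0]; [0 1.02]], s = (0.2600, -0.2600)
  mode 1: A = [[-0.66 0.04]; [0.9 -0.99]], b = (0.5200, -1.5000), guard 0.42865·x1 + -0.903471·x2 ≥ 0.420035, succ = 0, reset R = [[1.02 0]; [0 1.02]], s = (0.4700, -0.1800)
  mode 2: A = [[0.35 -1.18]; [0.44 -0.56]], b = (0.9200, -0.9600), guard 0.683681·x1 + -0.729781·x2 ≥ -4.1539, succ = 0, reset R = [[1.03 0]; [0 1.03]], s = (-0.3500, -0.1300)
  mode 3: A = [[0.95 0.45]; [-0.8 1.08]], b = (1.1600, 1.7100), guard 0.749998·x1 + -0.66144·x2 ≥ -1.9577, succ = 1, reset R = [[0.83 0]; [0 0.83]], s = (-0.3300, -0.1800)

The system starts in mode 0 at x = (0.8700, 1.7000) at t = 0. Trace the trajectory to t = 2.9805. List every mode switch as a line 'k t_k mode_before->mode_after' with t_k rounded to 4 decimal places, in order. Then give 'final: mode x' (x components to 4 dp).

1 1.1968 0->1
2 2.6667 1->0
final: 0 0.3965 -0.7514

Mode 0: guard c·x = 4.3815 hit at Δt = 1.1968 (t = 1.1968), x⁻ = (-1.5534, 4.3200) → reset → x⁺ = (-1.3244, 4.1464), jump to mode 1
Mode 1: guard c·x = 0.4200 hit at Δt = 1.4699 (t = 2.6667), x⁻ = (0.0185, -0.4561) → reset → x⁺ = (0.4889, -0.6452), jump to mode 0
Mode 0: flow for 0.3138 to horizon, guard not reached → x = (0.3965, -0.7514)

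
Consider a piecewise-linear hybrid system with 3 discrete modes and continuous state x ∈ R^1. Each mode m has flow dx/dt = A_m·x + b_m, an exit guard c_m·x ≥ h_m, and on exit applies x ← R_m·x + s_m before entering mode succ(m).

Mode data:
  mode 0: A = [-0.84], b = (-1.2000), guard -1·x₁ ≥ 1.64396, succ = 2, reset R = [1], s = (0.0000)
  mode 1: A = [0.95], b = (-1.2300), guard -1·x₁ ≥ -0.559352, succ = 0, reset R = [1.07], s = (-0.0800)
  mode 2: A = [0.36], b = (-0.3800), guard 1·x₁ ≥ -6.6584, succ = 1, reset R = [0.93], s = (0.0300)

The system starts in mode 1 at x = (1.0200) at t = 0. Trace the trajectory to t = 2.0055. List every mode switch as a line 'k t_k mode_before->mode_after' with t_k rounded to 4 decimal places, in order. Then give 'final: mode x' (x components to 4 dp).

Mode 1: guard c·x = -0.5594 hit at Δt = 1.0364 (t = 1.0364), x⁻ = (0.5594) → reset → x⁺ = (0.5185), jump to mode 0
Mode 0: flow for 0.9691 to horizon, guard not reached → x = (-0.5659)

1 1.0364 1->0
final: 0 -0.5659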